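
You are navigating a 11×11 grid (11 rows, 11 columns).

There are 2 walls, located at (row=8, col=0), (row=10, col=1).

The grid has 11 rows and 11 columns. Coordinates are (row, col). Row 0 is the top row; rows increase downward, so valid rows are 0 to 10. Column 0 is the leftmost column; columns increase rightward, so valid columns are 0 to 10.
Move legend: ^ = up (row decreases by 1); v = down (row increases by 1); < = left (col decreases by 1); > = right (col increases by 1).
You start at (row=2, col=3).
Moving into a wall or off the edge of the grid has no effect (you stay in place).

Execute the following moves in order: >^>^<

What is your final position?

Answer: Final position: (row=0, col=4)

Derivation:
Start: (row=2, col=3)
  > (right): (row=2, col=3) -> (row=2, col=4)
  ^ (up): (row=2, col=4) -> (row=1, col=4)
  > (right): (row=1, col=4) -> (row=1, col=5)
  ^ (up): (row=1, col=5) -> (row=0, col=5)
  < (left): (row=0, col=5) -> (row=0, col=4)
Final: (row=0, col=4)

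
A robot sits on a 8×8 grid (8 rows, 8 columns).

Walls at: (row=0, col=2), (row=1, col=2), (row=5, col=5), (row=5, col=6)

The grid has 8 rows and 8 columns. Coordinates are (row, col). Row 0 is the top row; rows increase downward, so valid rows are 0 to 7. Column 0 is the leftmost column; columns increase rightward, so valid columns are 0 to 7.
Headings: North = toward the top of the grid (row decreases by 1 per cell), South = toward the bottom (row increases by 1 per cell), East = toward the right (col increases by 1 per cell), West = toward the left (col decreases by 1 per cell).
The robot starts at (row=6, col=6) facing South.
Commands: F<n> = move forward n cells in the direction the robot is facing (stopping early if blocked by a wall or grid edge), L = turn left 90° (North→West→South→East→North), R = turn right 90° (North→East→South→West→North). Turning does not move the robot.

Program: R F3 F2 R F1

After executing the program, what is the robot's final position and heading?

Start: (row=6, col=6), facing South
  R: turn right, now facing West
  F3: move forward 3, now at (row=6, col=3)
  F2: move forward 2, now at (row=6, col=1)
  R: turn right, now facing North
  F1: move forward 1, now at (row=5, col=1)
Final: (row=5, col=1), facing North

Answer: Final position: (row=5, col=1), facing North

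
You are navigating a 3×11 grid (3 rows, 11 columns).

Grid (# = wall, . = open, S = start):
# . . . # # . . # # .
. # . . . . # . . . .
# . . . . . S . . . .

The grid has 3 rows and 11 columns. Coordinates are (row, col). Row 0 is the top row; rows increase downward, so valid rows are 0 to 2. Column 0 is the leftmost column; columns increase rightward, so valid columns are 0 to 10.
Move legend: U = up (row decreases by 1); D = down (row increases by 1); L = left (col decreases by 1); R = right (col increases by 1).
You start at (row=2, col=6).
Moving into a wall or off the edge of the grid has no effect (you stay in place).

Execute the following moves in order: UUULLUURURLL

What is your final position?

Answer: Final position: (row=1, col=3)

Derivation:
Start: (row=2, col=6)
  [×3]U (up): blocked, stay at (row=2, col=6)
  L (left): (row=2, col=6) -> (row=2, col=5)
  L (left): (row=2, col=5) -> (row=2, col=4)
  U (up): (row=2, col=4) -> (row=1, col=4)
  U (up): blocked, stay at (row=1, col=4)
  R (right): (row=1, col=4) -> (row=1, col=5)
  U (up): blocked, stay at (row=1, col=5)
  R (right): blocked, stay at (row=1, col=5)
  L (left): (row=1, col=5) -> (row=1, col=4)
  L (left): (row=1, col=4) -> (row=1, col=3)
Final: (row=1, col=3)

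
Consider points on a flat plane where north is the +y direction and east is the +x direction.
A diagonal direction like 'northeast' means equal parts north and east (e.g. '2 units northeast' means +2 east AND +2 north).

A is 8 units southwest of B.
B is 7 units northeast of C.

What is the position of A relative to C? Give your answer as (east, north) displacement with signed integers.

Place C at the origin (east=0, north=0).
  B is 7 units northeast of C: delta (east=+7, north=+7); B at (east=7, north=7).
  A is 8 units southwest of B: delta (east=-8, north=-8); A at (east=-1, north=-1).
Therefore A relative to C: (east=-1, north=-1).

Answer: A is at (east=-1, north=-1) relative to C.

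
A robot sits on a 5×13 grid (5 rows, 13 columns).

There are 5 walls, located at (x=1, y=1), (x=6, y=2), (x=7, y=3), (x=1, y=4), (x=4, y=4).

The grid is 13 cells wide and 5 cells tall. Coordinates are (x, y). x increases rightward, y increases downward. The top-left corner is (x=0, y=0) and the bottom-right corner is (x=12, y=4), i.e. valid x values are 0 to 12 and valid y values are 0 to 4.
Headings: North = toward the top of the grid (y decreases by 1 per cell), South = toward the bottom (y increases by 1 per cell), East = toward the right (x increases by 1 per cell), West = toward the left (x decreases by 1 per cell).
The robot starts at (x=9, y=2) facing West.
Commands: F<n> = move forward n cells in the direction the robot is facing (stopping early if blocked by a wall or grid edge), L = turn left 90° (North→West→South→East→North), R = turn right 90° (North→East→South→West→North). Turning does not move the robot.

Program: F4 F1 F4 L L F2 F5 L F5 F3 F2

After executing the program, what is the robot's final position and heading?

Answer: Final position: (x=12, y=0), facing North

Derivation:
Start: (x=9, y=2), facing West
  F4: move forward 2/4 (blocked), now at (x=7, y=2)
  F1: move forward 0/1 (blocked), now at (x=7, y=2)
  F4: move forward 0/4 (blocked), now at (x=7, y=2)
  L: turn left, now facing South
  L: turn left, now facing East
  F2: move forward 2, now at (x=9, y=2)
  F5: move forward 3/5 (blocked), now at (x=12, y=2)
  L: turn left, now facing North
  F5: move forward 2/5 (blocked), now at (x=12, y=0)
  F3: move forward 0/3 (blocked), now at (x=12, y=0)
  F2: move forward 0/2 (blocked), now at (x=12, y=0)
Final: (x=12, y=0), facing North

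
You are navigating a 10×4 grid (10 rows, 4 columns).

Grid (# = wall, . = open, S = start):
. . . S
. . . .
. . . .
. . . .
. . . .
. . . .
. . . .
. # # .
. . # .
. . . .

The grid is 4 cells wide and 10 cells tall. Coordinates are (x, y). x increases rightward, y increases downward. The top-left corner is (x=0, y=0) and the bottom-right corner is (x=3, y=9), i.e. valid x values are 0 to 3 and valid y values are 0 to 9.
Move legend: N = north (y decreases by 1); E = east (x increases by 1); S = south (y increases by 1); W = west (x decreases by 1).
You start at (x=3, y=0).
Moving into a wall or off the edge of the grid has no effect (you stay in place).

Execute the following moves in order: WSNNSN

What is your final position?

Start: (x=3, y=0)
  W (west): (x=3, y=0) -> (x=2, y=0)
  S (south): (x=2, y=0) -> (x=2, y=1)
  N (north): (x=2, y=1) -> (x=2, y=0)
  N (north): blocked, stay at (x=2, y=0)
  S (south): (x=2, y=0) -> (x=2, y=1)
  N (north): (x=2, y=1) -> (x=2, y=0)
Final: (x=2, y=0)

Answer: Final position: (x=2, y=0)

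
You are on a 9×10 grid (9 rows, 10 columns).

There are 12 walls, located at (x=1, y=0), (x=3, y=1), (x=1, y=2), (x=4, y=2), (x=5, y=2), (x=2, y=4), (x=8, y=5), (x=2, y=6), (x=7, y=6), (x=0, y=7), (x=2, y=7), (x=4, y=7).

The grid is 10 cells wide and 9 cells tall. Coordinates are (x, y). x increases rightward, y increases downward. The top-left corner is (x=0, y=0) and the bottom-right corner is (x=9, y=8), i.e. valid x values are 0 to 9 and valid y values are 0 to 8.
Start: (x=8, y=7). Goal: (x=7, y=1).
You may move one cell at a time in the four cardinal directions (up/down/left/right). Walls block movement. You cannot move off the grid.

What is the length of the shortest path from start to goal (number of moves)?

Answer: Shortest path length: 9

Derivation:
BFS from (x=8, y=7) until reaching (x=7, y=1):
  Distance 0: (x=8, y=7)
  Distance 1: (x=8, y=6), (x=7, y=7), (x=9, y=7), (x=8, y=8)
  Distance 2: (x=9, y=6), (x=6, y=7), (x=7, y=8), (x=9, y=8)
  Distance 3: (x=9, y=5), (x=6, y=6), (x=5, y=7), (x=6, y=8)
  Distance 4: (x=9, y=4), (x=6, y=5), (x=5, y=6), (x=5, y=8)
  Distance 5: (x=9, y=3), (x=6, y=4), (x=8, y=4), (x=5, y=5), (x=7, y=5), (x=4, y=6), (x=4, y=8)
  Distance 6: (x=9, y=2), (x=6, y=3), (x=8, y=3), (x=5, y=4), (x=7, y=4), (x=4, y=5), (x=3, y=6), (x=3, y=8)
  Distance 7: (x=9, y=1), (x=6, y=2), (x=8, y=2), (x=5, y=3), (x=7, y=3), (x=4, y=4), (x=3, y=5), (x=3, y=7), (x=2, y=8)
  Distance 8: (x=9, y=0), (x=6, y=1), (x=8, y=1), (x=7, y=2), (x=4, y=3), (x=3, y=4), (x=2, y=5), (x=1, y=8)
  Distance 9: (x=6, y=0), (x=8, y=0), (x=5, y=1), (x=7, y=1), (x=3, y=3), (x=1, y=5), (x=1, y=7), (x=0, y=8)  <- goal reached here
One shortest path (9 moves): (x=8, y=7) -> (x=7, y=7) -> (x=6, y=7) -> (x=6, y=6) -> (x=6, y=5) -> (x=7, y=5) -> (x=7, y=4) -> (x=7, y=3) -> (x=7, y=2) -> (x=7, y=1)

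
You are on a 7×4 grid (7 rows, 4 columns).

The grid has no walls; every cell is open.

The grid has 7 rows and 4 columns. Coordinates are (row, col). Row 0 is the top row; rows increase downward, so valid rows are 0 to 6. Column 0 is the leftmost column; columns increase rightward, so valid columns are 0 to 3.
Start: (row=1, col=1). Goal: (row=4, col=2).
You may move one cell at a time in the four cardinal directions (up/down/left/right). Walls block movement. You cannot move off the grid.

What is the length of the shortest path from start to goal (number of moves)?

BFS from (row=1, col=1) until reaching (row=4, col=2):
  Distance 0: (row=1, col=1)
  Distance 1: (row=0, col=1), (row=1, col=0), (row=1, col=2), (row=2, col=1)
  Distance 2: (row=0, col=0), (row=0, col=2), (row=1, col=3), (row=2, col=0), (row=2, col=2), (row=3, col=1)
  Distance 3: (row=0, col=3), (row=2, col=3), (row=3, col=0), (row=3, col=2), (row=4, col=1)
  Distance 4: (row=3, col=3), (row=4, col=0), (row=4, col=2), (row=5, col=1)  <- goal reached here
One shortest path (4 moves): (row=1, col=1) -> (row=1, col=2) -> (row=2, col=2) -> (row=3, col=2) -> (row=4, col=2)

Answer: Shortest path length: 4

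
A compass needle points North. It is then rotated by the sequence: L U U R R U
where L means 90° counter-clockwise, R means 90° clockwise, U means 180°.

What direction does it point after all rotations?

Answer: Final heading: West

Derivation:
Start: North
  L (left (90° counter-clockwise)) -> West
  U (U-turn (180°)) -> East
  U (U-turn (180°)) -> West
  R (right (90° clockwise)) -> North
  R (right (90° clockwise)) -> East
  U (U-turn (180°)) -> West
Final: West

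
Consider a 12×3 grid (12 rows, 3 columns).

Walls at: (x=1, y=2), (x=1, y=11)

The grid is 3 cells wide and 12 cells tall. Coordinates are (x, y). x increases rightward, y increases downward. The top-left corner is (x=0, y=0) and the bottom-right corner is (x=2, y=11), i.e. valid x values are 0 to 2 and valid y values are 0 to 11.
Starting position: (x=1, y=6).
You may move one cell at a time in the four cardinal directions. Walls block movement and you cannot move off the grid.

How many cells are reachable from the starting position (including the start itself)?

BFS flood-fill from (x=1, y=6):
  Distance 0: (x=1, y=6)
  Distance 1: (x=1, y=5), (x=0, y=6), (x=2, y=6), (x=1, y=7)
  Distance 2: (x=1, y=4), (x=0, y=5), (x=2, y=5), (x=0, y=7), (x=2, y=7), (x=1, y=8)
  Distance 3: (x=1, y=3), (x=0, y=4), (x=2, y=4), (x=0, y=8), (x=2, y=8), (x=1, y=9)
  Distance 4: (x=0, y=3), (x=2, y=3), (x=0, y=9), (x=2, y=9), (x=1, y=10)
  Distance 5: (x=0, y=2), (x=2, y=2), (x=0, y=10), (x=2, y=10)
  Distance 6: (x=0, y=1), (x=2, y=1), (x=0, y=11), (x=2, y=11)
  Distance 7: (x=0, y=0), (x=2, y=0), (x=1, y=1)
  Distance 8: (x=1, y=0)
Total reachable: 34 (grid has 34 open cells total)

Answer: Reachable cells: 34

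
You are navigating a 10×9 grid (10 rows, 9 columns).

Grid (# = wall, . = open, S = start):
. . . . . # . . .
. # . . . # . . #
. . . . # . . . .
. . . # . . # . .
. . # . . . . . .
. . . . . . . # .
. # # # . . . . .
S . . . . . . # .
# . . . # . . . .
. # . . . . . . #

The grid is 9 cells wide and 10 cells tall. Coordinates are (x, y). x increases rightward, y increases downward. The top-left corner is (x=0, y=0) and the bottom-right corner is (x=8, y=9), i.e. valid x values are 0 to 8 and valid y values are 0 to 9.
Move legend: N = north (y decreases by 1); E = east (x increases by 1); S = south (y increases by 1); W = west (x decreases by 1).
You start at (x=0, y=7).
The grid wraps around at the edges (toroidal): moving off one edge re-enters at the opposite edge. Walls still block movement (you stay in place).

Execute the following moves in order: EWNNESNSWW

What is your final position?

Answer: Final position: (x=8, y=5)

Derivation:
Start: (x=0, y=7)
  E (east): (x=0, y=7) -> (x=1, y=7)
  W (west): (x=1, y=7) -> (x=0, y=7)
  N (north): (x=0, y=7) -> (x=0, y=6)
  N (north): (x=0, y=6) -> (x=0, y=5)
  E (east): (x=0, y=5) -> (x=1, y=5)
  S (south): blocked, stay at (x=1, y=5)
  N (north): (x=1, y=5) -> (x=1, y=4)
  S (south): (x=1, y=4) -> (x=1, y=5)
  W (west): (x=1, y=5) -> (x=0, y=5)
  W (west): (x=0, y=5) -> (x=8, y=5)
Final: (x=8, y=5)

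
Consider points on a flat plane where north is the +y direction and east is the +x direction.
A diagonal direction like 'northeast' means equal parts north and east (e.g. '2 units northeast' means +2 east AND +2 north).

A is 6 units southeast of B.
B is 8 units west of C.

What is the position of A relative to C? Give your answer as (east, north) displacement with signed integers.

Answer: A is at (east=-2, north=-6) relative to C.

Derivation:
Place C at the origin (east=0, north=0).
  B is 8 units west of C: delta (east=-8, north=+0); B at (east=-8, north=0).
  A is 6 units southeast of B: delta (east=+6, north=-6); A at (east=-2, north=-6).
Therefore A relative to C: (east=-2, north=-6).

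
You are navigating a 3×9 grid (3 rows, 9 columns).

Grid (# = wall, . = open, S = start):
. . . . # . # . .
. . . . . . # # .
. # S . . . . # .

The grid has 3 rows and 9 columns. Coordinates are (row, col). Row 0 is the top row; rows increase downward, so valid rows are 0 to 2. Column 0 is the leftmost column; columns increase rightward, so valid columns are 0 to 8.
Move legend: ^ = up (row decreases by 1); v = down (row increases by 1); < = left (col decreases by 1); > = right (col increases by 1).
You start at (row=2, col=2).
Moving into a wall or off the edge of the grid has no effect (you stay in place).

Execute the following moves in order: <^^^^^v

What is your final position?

Answer: Final position: (row=1, col=2)

Derivation:
Start: (row=2, col=2)
  < (left): blocked, stay at (row=2, col=2)
  ^ (up): (row=2, col=2) -> (row=1, col=2)
  ^ (up): (row=1, col=2) -> (row=0, col=2)
  [×3]^ (up): blocked, stay at (row=0, col=2)
  v (down): (row=0, col=2) -> (row=1, col=2)
Final: (row=1, col=2)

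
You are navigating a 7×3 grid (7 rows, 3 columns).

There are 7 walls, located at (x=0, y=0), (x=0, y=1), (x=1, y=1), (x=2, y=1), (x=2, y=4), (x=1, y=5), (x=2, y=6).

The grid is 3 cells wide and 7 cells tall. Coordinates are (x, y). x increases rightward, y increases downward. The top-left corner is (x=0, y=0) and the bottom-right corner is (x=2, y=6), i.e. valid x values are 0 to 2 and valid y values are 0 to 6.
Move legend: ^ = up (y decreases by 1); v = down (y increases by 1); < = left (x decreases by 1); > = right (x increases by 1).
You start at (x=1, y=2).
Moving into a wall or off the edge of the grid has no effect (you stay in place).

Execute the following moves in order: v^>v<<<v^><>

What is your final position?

Answer: Final position: (x=1, y=3)

Derivation:
Start: (x=1, y=2)
  v (down): (x=1, y=2) -> (x=1, y=3)
  ^ (up): (x=1, y=3) -> (x=1, y=2)
  > (right): (x=1, y=2) -> (x=2, y=2)
  v (down): (x=2, y=2) -> (x=2, y=3)
  < (left): (x=2, y=3) -> (x=1, y=3)
  < (left): (x=1, y=3) -> (x=0, y=3)
  < (left): blocked, stay at (x=0, y=3)
  v (down): (x=0, y=3) -> (x=0, y=4)
  ^ (up): (x=0, y=4) -> (x=0, y=3)
  > (right): (x=0, y=3) -> (x=1, y=3)
  < (left): (x=1, y=3) -> (x=0, y=3)
  > (right): (x=0, y=3) -> (x=1, y=3)
Final: (x=1, y=3)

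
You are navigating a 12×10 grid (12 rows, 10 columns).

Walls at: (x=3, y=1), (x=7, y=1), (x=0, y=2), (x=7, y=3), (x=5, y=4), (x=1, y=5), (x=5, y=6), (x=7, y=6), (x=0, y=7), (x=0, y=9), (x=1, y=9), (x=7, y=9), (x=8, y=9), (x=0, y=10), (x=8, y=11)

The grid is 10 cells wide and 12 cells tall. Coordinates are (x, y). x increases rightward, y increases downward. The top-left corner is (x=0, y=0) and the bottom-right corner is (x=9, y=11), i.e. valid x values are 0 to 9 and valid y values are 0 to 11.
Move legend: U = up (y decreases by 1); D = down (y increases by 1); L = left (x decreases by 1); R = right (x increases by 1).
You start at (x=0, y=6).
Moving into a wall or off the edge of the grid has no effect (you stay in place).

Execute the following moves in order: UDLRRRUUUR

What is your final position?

Start: (x=0, y=6)
  U (up): (x=0, y=6) -> (x=0, y=5)
  D (down): (x=0, y=5) -> (x=0, y=6)
  L (left): blocked, stay at (x=0, y=6)
  R (right): (x=0, y=6) -> (x=1, y=6)
  R (right): (x=1, y=6) -> (x=2, y=6)
  R (right): (x=2, y=6) -> (x=3, y=6)
  U (up): (x=3, y=6) -> (x=3, y=5)
  U (up): (x=3, y=5) -> (x=3, y=4)
  U (up): (x=3, y=4) -> (x=3, y=3)
  R (right): (x=3, y=3) -> (x=4, y=3)
Final: (x=4, y=3)

Answer: Final position: (x=4, y=3)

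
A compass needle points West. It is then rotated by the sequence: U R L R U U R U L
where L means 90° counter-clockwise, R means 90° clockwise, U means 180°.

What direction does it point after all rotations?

Start: West
  U (U-turn (180°)) -> East
  R (right (90° clockwise)) -> South
  L (left (90° counter-clockwise)) -> East
  R (right (90° clockwise)) -> South
  U (U-turn (180°)) -> North
  U (U-turn (180°)) -> South
  R (right (90° clockwise)) -> West
  U (U-turn (180°)) -> East
  L (left (90° counter-clockwise)) -> North
Final: North

Answer: Final heading: North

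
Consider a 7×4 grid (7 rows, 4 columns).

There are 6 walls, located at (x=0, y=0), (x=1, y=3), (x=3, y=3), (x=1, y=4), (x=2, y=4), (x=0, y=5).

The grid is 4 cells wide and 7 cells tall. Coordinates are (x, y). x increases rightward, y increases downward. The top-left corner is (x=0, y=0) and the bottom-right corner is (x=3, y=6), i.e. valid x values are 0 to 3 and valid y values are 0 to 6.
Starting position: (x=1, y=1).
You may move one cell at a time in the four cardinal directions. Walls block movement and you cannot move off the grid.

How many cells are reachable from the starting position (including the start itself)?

Answer: Reachable cells: 14

Derivation:
BFS flood-fill from (x=1, y=1):
  Distance 0: (x=1, y=1)
  Distance 1: (x=1, y=0), (x=0, y=1), (x=2, y=1), (x=1, y=2)
  Distance 2: (x=2, y=0), (x=3, y=1), (x=0, y=2), (x=2, y=2)
  Distance 3: (x=3, y=0), (x=3, y=2), (x=0, y=3), (x=2, y=3)
  Distance 4: (x=0, y=4)
Total reachable: 14 (grid has 22 open cells total)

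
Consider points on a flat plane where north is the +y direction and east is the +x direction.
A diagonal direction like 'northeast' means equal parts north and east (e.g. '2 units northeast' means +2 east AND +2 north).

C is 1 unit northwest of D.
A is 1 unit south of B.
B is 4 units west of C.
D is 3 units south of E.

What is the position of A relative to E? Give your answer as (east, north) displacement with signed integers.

Place E at the origin (east=0, north=0).
  D is 3 units south of E: delta (east=+0, north=-3); D at (east=0, north=-3).
  C is 1 unit northwest of D: delta (east=-1, north=+1); C at (east=-1, north=-2).
  B is 4 units west of C: delta (east=-4, north=+0); B at (east=-5, north=-2).
  A is 1 unit south of B: delta (east=+0, north=-1); A at (east=-5, north=-3).
Therefore A relative to E: (east=-5, north=-3).

Answer: A is at (east=-5, north=-3) relative to E.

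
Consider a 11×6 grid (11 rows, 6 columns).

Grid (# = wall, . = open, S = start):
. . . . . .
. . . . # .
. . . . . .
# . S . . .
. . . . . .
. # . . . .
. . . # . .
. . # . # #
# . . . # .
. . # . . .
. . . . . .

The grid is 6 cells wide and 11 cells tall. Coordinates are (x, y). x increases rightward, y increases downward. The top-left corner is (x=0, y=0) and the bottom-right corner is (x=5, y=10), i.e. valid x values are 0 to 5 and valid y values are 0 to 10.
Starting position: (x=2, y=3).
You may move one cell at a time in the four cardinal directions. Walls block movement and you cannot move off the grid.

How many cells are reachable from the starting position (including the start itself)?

BFS flood-fill from (x=2, y=3):
  Distance 0: (x=2, y=3)
  Distance 1: (x=2, y=2), (x=1, y=3), (x=3, y=3), (x=2, y=4)
  Distance 2: (x=2, y=1), (x=1, y=2), (x=3, y=2), (x=4, y=3), (x=1, y=4), (x=3, y=4), (x=2, y=5)
  Distance 3: (x=2, y=0), (x=1, y=1), (x=3, y=1), (x=0, y=2), (x=4, y=2), (x=5, y=3), (x=0, y=4), (x=4, y=4), (x=3, y=5), (x=2, y=6)
  Distance 4: (x=1, y=0), (x=3, y=0), (x=0, y=1), (x=5, y=2), (x=5, y=4), (x=0, y=5), (x=4, y=5), (x=1, y=6)
  Distance 5: (x=0, y=0), (x=4, y=0), (x=5, y=1), (x=5, y=5), (x=0, y=6), (x=4, y=6), (x=1, y=7)
  Distance 6: (x=5, y=0), (x=5, y=6), (x=0, y=7), (x=1, y=8)
  Distance 7: (x=2, y=8), (x=1, y=9)
  Distance 8: (x=3, y=8), (x=0, y=9), (x=1, y=10)
  Distance 9: (x=3, y=7), (x=3, y=9), (x=0, y=10), (x=2, y=10)
  Distance 10: (x=4, y=9), (x=3, y=10)
  Distance 11: (x=5, y=9), (x=4, y=10)
  Distance 12: (x=5, y=8), (x=5, y=10)
Total reachable: 56 (grid has 56 open cells total)

Answer: Reachable cells: 56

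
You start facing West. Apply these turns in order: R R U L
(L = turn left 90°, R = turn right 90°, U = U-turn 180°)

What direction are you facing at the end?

Answer: Final heading: South

Derivation:
Start: West
  R (right (90° clockwise)) -> North
  R (right (90° clockwise)) -> East
  U (U-turn (180°)) -> West
  L (left (90° counter-clockwise)) -> South
Final: South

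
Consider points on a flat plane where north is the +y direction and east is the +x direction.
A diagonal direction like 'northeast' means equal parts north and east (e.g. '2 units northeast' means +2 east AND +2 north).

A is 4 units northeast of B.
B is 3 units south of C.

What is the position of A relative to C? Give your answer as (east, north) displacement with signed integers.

Answer: A is at (east=4, north=1) relative to C.

Derivation:
Place C at the origin (east=0, north=0).
  B is 3 units south of C: delta (east=+0, north=-3); B at (east=0, north=-3).
  A is 4 units northeast of B: delta (east=+4, north=+4); A at (east=4, north=1).
Therefore A relative to C: (east=4, north=1).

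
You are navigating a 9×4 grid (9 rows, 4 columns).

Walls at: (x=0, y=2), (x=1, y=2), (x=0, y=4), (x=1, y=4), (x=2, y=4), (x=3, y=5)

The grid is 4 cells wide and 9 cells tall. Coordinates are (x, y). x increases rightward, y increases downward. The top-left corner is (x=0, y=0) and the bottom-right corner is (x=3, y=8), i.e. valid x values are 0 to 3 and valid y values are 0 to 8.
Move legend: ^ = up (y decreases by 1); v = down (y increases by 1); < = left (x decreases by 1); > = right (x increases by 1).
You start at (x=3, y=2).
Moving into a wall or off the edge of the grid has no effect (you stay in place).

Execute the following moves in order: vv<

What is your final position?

Start: (x=3, y=2)
  v (down): (x=3, y=2) -> (x=3, y=3)
  v (down): (x=3, y=3) -> (x=3, y=4)
  < (left): blocked, stay at (x=3, y=4)
Final: (x=3, y=4)

Answer: Final position: (x=3, y=4)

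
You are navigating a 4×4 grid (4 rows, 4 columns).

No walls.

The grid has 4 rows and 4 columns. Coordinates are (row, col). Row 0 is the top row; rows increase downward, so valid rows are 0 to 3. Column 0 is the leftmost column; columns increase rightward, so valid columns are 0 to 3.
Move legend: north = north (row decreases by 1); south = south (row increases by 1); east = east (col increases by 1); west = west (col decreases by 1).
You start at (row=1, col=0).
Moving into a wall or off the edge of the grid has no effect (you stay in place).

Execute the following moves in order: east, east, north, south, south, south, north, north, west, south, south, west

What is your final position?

Start: (row=1, col=0)
  east (east): (row=1, col=0) -> (row=1, col=1)
  east (east): (row=1, col=1) -> (row=1, col=2)
  north (north): (row=1, col=2) -> (row=0, col=2)
  south (south): (row=0, col=2) -> (row=1, col=2)
  south (south): (row=1, col=2) -> (row=2, col=2)
  south (south): (row=2, col=2) -> (row=3, col=2)
  north (north): (row=3, col=2) -> (row=2, col=2)
  north (north): (row=2, col=2) -> (row=1, col=2)
  west (west): (row=1, col=2) -> (row=1, col=1)
  south (south): (row=1, col=1) -> (row=2, col=1)
  south (south): (row=2, col=1) -> (row=3, col=1)
  west (west): (row=3, col=1) -> (row=3, col=0)
Final: (row=3, col=0)

Answer: Final position: (row=3, col=0)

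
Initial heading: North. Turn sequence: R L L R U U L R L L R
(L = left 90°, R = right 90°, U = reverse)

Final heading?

Start: North
  R (right (90° clockwise)) -> East
  L (left (90° counter-clockwise)) -> North
  L (left (90° counter-clockwise)) -> West
  R (right (90° clockwise)) -> North
  U (U-turn (180°)) -> South
  U (U-turn (180°)) -> North
  L (left (90° counter-clockwise)) -> West
  R (right (90° clockwise)) -> North
  L (left (90° counter-clockwise)) -> West
  L (left (90° counter-clockwise)) -> South
  R (right (90° clockwise)) -> West
Final: West

Answer: Final heading: West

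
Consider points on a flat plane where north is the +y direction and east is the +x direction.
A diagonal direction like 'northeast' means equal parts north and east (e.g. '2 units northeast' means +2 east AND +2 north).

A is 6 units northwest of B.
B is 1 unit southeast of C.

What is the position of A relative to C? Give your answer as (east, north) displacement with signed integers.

Answer: A is at (east=-5, north=5) relative to C.

Derivation:
Place C at the origin (east=0, north=0).
  B is 1 unit southeast of C: delta (east=+1, north=-1); B at (east=1, north=-1).
  A is 6 units northwest of B: delta (east=-6, north=+6); A at (east=-5, north=5).
Therefore A relative to C: (east=-5, north=5).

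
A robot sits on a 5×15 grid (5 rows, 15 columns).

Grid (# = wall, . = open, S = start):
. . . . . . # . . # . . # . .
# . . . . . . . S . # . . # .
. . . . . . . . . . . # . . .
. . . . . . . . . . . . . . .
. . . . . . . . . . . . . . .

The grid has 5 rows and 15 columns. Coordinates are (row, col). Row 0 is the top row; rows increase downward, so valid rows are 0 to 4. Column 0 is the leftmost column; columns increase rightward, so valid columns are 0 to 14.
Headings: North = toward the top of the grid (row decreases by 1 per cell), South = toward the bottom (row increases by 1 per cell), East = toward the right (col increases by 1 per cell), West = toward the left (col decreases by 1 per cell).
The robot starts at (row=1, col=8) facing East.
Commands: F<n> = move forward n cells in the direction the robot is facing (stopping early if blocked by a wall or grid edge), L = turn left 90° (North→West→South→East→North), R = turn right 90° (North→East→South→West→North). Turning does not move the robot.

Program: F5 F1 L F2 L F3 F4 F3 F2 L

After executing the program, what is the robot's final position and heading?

Start: (row=1, col=8), facing East
  F5: move forward 1/5 (blocked), now at (row=1, col=9)
  F1: move forward 0/1 (blocked), now at (row=1, col=9)
  L: turn left, now facing North
  F2: move forward 0/2 (blocked), now at (row=1, col=9)
  L: turn left, now facing West
  F3: move forward 3, now at (row=1, col=6)
  F4: move forward 4, now at (row=1, col=2)
  F3: move forward 1/3 (blocked), now at (row=1, col=1)
  F2: move forward 0/2 (blocked), now at (row=1, col=1)
  L: turn left, now facing South
Final: (row=1, col=1), facing South

Answer: Final position: (row=1, col=1), facing South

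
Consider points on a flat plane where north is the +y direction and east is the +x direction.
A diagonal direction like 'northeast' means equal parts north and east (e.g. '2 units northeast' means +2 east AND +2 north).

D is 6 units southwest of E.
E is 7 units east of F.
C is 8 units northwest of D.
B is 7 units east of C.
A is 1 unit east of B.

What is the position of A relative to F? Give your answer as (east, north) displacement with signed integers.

Place F at the origin (east=0, north=0).
  E is 7 units east of F: delta (east=+7, north=+0); E at (east=7, north=0).
  D is 6 units southwest of E: delta (east=-6, north=-6); D at (east=1, north=-6).
  C is 8 units northwest of D: delta (east=-8, north=+8); C at (east=-7, north=2).
  B is 7 units east of C: delta (east=+7, north=+0); B at (east=0, north=2).
  A is 1 unit east of B: delta (east=+1, north=+0); A at (east=1, north=2).
Therefore A relative to F: (east=1, north=2).

Answer: A is at (east=1, north=2) relative to F.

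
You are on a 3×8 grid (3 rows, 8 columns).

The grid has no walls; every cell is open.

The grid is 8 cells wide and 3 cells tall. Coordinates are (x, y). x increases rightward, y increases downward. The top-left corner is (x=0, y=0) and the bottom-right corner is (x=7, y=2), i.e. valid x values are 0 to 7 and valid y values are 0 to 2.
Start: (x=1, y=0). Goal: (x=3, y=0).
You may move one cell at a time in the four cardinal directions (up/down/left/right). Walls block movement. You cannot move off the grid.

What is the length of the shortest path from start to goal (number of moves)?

Answer: Shortest path length: 2

Derivation:
BFS from (x=1, y=0) until reaching (x=3, y=0):
  Distance 0: (x=1, y=0)
  Distance 1: (x=0, y=0), (x=2, y=0), (x=1, y=1)
  Distance 2: (x=3, y=0), (x=0, y=1), (x=2, y=1), (x=1, y=2)  <- goal reached here
One shortest path (2 moves): (x=1, y=0) -> (x=2, y=0) -> (x=3, y=0)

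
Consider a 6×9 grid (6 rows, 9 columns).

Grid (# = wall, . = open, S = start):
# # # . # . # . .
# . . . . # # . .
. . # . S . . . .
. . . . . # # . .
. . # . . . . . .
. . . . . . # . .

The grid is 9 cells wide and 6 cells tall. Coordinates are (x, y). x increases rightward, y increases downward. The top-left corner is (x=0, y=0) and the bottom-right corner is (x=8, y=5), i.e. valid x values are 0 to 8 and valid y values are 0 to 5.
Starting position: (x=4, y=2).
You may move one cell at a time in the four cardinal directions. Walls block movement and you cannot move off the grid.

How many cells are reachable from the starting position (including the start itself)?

BFS flood-fill from (x=4, y=2):
  Distance 0: (x=4, y=2)
  Distance 1: (x=4, y=1), (x=3, y=2), (x=5, y=2), (x=4, y=3)
  Distance 2: (x=3, y=1), (x=6, y=2), (x=3, y=3), (x=4, y=4)
  Distance 3: (x=3, y=0), (x=2, y=1), (x=7, y=2), (x=2, y=3), (x=3, y=4), (x=5, y=4), (x=4, y=5)
  Distance 4: (x=1, y=1), (x=7, y=1), (x=8, y=2), (x=1, y=3), (x=7, y=3), (x=6, y=4), (x=3, y=5), (x=5, y=5)
  Distance 5: (x=7, y=0), (x=8, y=1), (x=1, y=2), (x=0, y=3), (x=8, y=3), (x=1, y=4), (x=7, y=4), (x=2, y=5)
  Distance 6: (x=8, y=0), (x=0, y=2), (x=0, y=4), (x=8, y=4), (x=1, y=5), (x=7, y=5)
  Distance 7: (x=0, y=5), (x=8, y=5)
Total reachable: 40 (grid has 41 open cells total)

Answer: Reachable cells: 40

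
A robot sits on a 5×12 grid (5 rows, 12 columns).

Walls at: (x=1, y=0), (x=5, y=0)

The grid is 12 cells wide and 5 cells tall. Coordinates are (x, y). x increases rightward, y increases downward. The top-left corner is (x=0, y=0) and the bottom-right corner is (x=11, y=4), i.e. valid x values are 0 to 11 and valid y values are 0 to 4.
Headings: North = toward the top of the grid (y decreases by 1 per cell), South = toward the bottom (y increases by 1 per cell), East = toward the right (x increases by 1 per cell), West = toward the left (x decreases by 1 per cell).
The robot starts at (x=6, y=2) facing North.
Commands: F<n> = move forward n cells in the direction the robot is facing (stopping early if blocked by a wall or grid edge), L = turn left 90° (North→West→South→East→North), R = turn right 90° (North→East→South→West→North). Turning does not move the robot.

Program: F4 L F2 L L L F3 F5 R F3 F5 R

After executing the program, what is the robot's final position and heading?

Answer: Final position: (x=11, y=0), facing South

Derivation:
Start: (x=6, y=2), facing North
  F4: move forward 2/4 (blocked), now at (x=6, y=0)
  L: turn left, now facing West
  F2: move forward 0/2 (blocked), now at (x=6, y=0)
  L: turn left, now facing South
  L: turn left, now facing East
  L: turn left, now facing North
  F3: move forward 0/3 (blocked), now at (x=6, y=0)
  F5: move forward 0/5 (blocked), now at (x=6, y=0)
  R: turn right, now facing East
  F3: move forward 3, now at (x=9, y=0)
  F5: move forward 2/5 (blocked), now at (x=11, y=0)
  R: turn right, now facing South
Final: (x=11, y=0), facing South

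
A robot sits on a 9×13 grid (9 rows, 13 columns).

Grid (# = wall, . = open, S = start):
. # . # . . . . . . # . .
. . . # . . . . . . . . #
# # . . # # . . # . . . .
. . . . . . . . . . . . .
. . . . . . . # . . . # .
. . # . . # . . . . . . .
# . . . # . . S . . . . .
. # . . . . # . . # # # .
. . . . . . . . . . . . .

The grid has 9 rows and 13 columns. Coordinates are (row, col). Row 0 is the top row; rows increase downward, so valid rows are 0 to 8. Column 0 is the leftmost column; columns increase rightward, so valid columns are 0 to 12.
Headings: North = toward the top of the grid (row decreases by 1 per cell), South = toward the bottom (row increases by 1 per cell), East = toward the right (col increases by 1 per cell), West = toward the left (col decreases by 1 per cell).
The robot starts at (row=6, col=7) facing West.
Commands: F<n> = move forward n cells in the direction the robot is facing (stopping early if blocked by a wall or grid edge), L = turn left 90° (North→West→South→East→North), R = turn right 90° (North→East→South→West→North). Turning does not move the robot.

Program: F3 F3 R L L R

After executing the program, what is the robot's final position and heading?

Answer: Final position: (row=6, col=5), facing West

Derivation:
Start: (row=6, col=7), facing West
  F3: move forward 2/3 (blocked), now at (row=6, col=5)
  F3: move forward 0/3 (blocked), now at (row=6, col=5)
  R: turn right, now facing North
  L: turn left, now facing West
  L: turn left, now facing South
  R: turn right, now facing West
Final: (row=6, col=5), facing West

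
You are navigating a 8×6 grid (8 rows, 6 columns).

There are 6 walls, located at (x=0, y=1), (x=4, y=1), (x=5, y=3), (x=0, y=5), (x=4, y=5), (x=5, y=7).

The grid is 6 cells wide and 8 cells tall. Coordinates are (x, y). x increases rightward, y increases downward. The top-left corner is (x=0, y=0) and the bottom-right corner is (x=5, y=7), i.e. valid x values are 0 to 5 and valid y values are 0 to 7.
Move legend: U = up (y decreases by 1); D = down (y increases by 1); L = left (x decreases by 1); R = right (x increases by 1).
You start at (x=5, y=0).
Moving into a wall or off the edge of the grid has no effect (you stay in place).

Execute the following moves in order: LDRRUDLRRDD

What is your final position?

Start: (x=5, y=0)
  L (left): (x=5, y=0) -> (x=4, y=0)
  D (down): blocked, stay at (x=4, y=0)
  R (right): (x=4, y=0) -> (x=5, y=0)
  R (right): blocked, stay at (x=5, y=0)
  U (up): blocked, stay at (x=5, y=0)
  D (down): (x=5, y=0) -> (x=5, y=1)
  L (left): blocked, stay at (x=5, y=1)
  R (right): blocked, stay at (x=5, y=1)
  R (right): blocked, stay at (x=5, y=1)
  D (down): (x=5, y=1) -> (x=5, y=2)
  D (down): blocked, stay at (x=5, y=2)
Final: (x=5, y=2)

Answer: Final position: (x=5, y=2)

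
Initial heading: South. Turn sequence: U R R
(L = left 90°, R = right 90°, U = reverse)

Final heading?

Start: South
  U (U-turn (180°)) -> North
  R (right (90° clockwise)) -> East
  R (right (90° clockwise)) -> South
Final: South

Answer: Final heading: South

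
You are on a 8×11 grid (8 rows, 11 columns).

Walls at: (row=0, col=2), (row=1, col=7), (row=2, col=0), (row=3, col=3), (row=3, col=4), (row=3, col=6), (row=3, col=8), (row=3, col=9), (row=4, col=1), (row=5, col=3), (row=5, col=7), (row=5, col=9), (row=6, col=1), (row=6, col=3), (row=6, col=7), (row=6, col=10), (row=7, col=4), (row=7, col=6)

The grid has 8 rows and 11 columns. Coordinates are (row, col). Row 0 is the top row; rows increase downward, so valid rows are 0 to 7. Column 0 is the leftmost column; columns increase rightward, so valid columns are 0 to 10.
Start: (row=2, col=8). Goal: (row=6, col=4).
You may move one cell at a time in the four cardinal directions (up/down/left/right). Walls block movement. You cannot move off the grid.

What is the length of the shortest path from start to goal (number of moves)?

Answer: Shortest path length: 8

Derivation:
BFS from (row=2, col=8) until reaching (row=6, col=4):
  Distance 0: (row=2, col=8)
  Distance 1: (row=1, col=8), (row=2, col=7), (row=2, col=9)
  Distance 2: (row=0, col=8), (row=1, col=9), (row=2, col=6), (row=2, col=10), (row=3, col=7)
  Distance 3: (row=0, col=7), (row=0, col=9), (row=1, col=6), (row=1, col=10), (row=2, col=5), (row=3, col=10), (row=4, col=7)
  Distance 4: (row=0, col=6), (row=0, col=10), (row=1, col=5), (row=2, col=4), (row=3, col=5), (row=4, col=6), (row=4, col=8), (row=4, col=10)
  Distance 5: (row=0, col=5), (row=1, col=4), (row=2, col=3), (row=4, col=5), (row=4, col=9), (row=5, col=6), (row=5, col=8), (row=5, col=10)
  Distance 6: (row=0, col=4), (row=1, col=3), (row=2, col=2), (row=4, col=4), (row=5, col=5), (row=6, col=6), (row=6, col=8)
  Distance 7: (row=0, col=3), (row=1, col=2), (row=2, col=1), (row=3, col=2), (row=4, col=3), (row=5, col=4), (row=6, col=5), (row=6, col=9), (row=7, col=8)
  Distance 8: (row=1, col=1), (row=3, col=1), (row=4, col=2), (row=6, col=4), (row=7, col=5), (row=7, col=7), (row=7, col=9)  <- goal reached here
One shortest path (8 moves): (row=2, col=8) -> (row=2, col=7) -> (row=2, col=6) -> (row=2, col=5) -> (row=3, col=5) -> (row=4, col=5) -> (row=4, col=4) -> (row=5, col=4) -> (row=6, col=4)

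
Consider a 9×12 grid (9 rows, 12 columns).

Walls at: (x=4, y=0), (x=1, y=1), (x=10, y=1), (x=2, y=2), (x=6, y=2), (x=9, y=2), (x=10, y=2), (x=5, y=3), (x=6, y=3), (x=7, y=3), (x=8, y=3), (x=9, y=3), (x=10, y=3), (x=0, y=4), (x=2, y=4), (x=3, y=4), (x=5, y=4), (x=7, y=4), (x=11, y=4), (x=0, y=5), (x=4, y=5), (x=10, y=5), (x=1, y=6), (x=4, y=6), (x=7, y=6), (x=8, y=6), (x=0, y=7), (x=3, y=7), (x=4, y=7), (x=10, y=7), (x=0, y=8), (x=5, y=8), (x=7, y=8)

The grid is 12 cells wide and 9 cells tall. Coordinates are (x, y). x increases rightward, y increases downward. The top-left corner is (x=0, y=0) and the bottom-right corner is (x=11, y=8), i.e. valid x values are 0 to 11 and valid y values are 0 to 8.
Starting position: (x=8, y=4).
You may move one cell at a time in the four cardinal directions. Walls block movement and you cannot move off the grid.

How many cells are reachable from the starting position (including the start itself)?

BFS flood-fill from (x=8, y=4):
  Distance 0: (x=8, y=4)
  Distance 1: (x=9, y=4), (x=8, y=5)
  Distance 2: (x=10, y=4), (x=7, y=5), (x=9, y=5)
  Distance 3: (x=6, y=5), (x=9, y=6)
  Distance 4: (x=6, y=4), (x=5, y=5), (x=6, y=6), (x=10, y=6), (x=9, y=7)
  Distance 5: (x=5, y=6), (x=11, y=6), (x=6, y=7), (x=8, y=7), (x=9, y=8)
  Distance 6: (x=11, y=5), (x=5, y=7), (x=7, y=7), (x=11, y=7), (x=6, y=8), (x=8, y=8), (x=10, y=8)
  Distance 7: (x=11, y=8)
Total reachable: 26 (grid has 75 open cells total)

Answer: Reachable cells: 26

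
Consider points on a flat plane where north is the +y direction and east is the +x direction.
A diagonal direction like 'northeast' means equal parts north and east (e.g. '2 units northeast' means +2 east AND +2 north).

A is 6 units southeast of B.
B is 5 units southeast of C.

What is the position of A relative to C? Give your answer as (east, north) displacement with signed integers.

Answer: A is at (east=11, north=-11) relative to C.

Derivation:
Place C at the origin (east=0, north=0).
  B is 5 units southeast of C: delta (east=+5, north=-5); B at (east=5, north=-5).
  A is 6 units southeast of B: delta (east=+6, north=-6); A at (east=11, north=-11).
Therefore A relative to C: (east=11, north=-11).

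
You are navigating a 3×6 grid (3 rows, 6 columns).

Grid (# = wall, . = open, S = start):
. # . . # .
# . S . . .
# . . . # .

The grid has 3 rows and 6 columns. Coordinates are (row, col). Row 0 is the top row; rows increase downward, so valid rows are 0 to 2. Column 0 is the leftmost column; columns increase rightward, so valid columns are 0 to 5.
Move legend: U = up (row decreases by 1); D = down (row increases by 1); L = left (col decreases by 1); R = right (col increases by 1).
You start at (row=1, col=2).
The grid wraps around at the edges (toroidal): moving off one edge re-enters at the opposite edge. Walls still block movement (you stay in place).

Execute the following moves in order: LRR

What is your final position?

Start: (row=1, col=2)
  L (left): (row=1, col=2) -> (row=1, col=1)
  R (right): (row=1, col=1) -> (row=1, col=2)
  R (right): (row=1, col=2) -> (row=1, col=3)
Final: (row=1, col=3)

Answer: Final position: (row=1, col=3)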